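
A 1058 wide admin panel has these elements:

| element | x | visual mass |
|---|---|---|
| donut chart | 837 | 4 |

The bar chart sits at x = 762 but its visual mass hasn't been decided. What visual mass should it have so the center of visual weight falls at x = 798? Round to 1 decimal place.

The single fixed element contributes weight 4, moment 4·837 = 3348.
Balance at x = 798 requires (3348 + w·762) / (4 + w) = 798.
So w = (798·4 − 3348)/(762 − 798) = -156/-36 ≈ 4.33.

w ≈ 4.3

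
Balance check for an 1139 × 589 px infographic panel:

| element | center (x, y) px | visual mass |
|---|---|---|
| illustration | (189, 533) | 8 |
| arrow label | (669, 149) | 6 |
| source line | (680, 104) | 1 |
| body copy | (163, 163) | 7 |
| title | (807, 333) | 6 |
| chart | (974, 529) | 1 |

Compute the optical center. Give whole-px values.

Σw = 8 + 6 + 1 + 7 + 6 + 1 = 29.
x: moment 13163 / weight 29 ≈ 453.90
Σw·y = 8930; ȳ = 8930/29 ≈ 307.93.

(454, 308)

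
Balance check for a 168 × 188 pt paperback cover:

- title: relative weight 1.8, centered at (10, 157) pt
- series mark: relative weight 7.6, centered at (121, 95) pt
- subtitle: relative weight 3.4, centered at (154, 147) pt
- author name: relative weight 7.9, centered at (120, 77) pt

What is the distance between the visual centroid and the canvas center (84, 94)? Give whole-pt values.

Total weight = 1.8 + 7.6 + 3.4 + 7.9 = 20.7.
x: (1.8·10 + 7.6·121 + 3.4·154 + 7.9·120) / 20.7 = 2409.2 / 20.7 ≈ 116.39
y: (1.8·157 + 7.6·95 + 3.4·147 + 7.9·77) / 20.7 = 2112.7 / 20.7 ≈ 102.06
Offset from (84, 94): Δx ≈ 32.39, Δy ≈ 8.06; distance = √(Δx² + Δy²) ≈ 33.38.

≈ 33 pt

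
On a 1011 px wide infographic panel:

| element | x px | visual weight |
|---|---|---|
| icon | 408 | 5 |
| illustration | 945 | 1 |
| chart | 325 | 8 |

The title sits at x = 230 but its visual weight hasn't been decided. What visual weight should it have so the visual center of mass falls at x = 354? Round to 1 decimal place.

Known weights sum to 5 + 1 + 8 = 14; their moment is 5·408 + 1·945 + 8·325 = 5585.
For the centroid to hit 354: (5585 + w·230) / (14 + w) = 354.
Solving: w = (354·14 − 5585) / (230 − 354) = -629 / -124 ≈ 5.07.

w ≈ 5.1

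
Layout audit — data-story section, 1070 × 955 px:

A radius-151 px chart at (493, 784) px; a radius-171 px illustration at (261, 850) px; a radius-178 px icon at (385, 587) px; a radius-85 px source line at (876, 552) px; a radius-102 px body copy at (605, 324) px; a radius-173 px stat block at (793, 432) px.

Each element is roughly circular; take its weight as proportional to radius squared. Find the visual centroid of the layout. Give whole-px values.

(514, 622)

Weights ∝ r²: chart 151² = 22801, illustration 171² = 29241, icon 178² = 31684, source line 85² = 7225, body copy 102² = 10404, stat block 173² = 29929; Σw = 131284.
x-moment: 22801·493 + 29241·261 + 31684·385 + 7225·876 + 10404·605 + 29929·793 = 67428351; centroid 67428351/131284 ≈ 513.61.
y-moment: 22801·784 + 29241·850 + 31684·587 + 7225·552 + 10404·324 + 29929·432 = 81617766; centroid 81617766/131284 ≈ 621.69.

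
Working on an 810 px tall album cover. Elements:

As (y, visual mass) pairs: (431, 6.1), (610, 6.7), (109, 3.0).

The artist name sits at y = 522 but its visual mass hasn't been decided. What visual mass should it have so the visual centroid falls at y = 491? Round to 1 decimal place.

Fixed elements: Σw = 6.1 + 6.7 + 3.0 = 15.8, Σw·y = 6.1·431 + 6.7·610 + 3.0·109 = 7043.1.
For the centroid to hit 491: (7043.1 + w·522) / (15.8 + w) = 491.
Rearranging, w·(522 − 491) = 491·15.8 − 7043.1 = 714.7, so w ≈ 714.7/31 = 23.05.

w ≈ 23.1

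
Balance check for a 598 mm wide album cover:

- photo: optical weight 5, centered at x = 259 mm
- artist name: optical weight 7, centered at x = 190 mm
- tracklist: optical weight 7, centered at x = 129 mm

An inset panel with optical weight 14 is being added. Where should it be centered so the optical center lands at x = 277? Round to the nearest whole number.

After adding the inset panel, total weight = 5 + 7 + 7 + 14 = 33.
Along x: (3528 + 14·x) / 33 = 277 (existing moment 5·259 + 7·190 + 7·129 = 3528) ⇒ x = (9141 − 3528) / 14 ≈ 400.93.

x ≈ 401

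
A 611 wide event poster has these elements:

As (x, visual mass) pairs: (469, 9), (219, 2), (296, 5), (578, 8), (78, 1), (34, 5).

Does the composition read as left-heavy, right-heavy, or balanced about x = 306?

right-heavy

Σw = 9 + 2 + 5 + 8 + 1 + 5 = 30.
x: moment 11011 / weight 30 ≈ 367.03
Since 367.0 is right of 306, the composition reads right-heavy.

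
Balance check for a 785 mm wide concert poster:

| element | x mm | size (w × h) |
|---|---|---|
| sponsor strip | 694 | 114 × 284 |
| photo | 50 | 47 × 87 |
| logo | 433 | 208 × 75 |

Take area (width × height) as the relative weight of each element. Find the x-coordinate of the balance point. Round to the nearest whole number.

Areas: sponsor strip 114·284 = 32376, photo 47·87 = 4089, logo 208·75 = 15600. Total weight = 52065.
x: (32376·694 + 4089·50 + 15600·433) / 52065 = 29428194 / 52065 ≈ 565.22

x ≈ 565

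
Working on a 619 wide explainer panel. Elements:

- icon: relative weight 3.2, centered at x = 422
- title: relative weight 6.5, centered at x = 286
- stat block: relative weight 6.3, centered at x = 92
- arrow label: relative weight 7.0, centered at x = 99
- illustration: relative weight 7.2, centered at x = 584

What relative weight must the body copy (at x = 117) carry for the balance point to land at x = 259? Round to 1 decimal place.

Existing Σw = 30.2 (3.2 + 6.5 + 6.3 + 7.0 + 7.2); existing moment 3.2·422 + 6.5·286 + 6.3·92 + 7.0·99 + 7.2·584 = 8686.8.
For the centroid to hit 259: (8686.8 + w·117) / (30.2 + w) = 259.
So w = (259·30.2 − 8686.8)/(117 − 259) = -865.0/-142 ≈ 6.09.

w ≈ 6.1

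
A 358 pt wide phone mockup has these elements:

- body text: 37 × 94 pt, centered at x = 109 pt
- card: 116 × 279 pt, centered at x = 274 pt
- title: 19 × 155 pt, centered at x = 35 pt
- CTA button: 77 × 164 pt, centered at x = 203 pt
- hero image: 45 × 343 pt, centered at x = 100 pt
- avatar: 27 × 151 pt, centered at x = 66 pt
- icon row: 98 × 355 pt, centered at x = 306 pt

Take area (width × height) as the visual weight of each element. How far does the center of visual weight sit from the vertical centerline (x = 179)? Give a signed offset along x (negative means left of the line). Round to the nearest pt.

≈ 52 pt

Taking area as weight: body text 37·94 = 3478, card 116·279 = 32364, title 19·155 = 2945, CTA button 77·164 = 12628, hero image 45·343 = 15435, avatar 27·151 = 4077, icon row 98·355 = 34790. Sum 105717.
Σw·x = 3478·109 + 32364·274 + 2945·35 + 12628·203 + 15435·100 + 4077·66 + 34790·306 = 24371719, so x̄ = 24371719/105717 ≈ 230.54.
Difference: 230.54 − 179 ≈ 51.54.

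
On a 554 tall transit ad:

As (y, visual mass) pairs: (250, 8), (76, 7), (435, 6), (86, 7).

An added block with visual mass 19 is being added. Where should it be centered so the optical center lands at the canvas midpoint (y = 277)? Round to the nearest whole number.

After adding the added block, total weight = 8 + 7 + 6 + 7 + 19 = 47.
Along y: (5744 + 19·y) / 47 = 277 (existing moment 8·250 + 7·76 + 6·435 + 7·86 = 5744) ⇒ y = (13019 − 5744) / 19 ≈ 382.89.

y ≈ 383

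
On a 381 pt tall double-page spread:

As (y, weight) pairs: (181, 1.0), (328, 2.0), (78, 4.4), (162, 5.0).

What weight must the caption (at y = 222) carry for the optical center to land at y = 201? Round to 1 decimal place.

Fixed elements: Σw = 1.0 + 2.0 + 4.4 + 5.0 = 12.4, Σw·y = 1.0·181 + 2.0·328 + 4.4·78 + 5.0·162 = 1990.2.
Balance at y = 201 requires (1990.2 + w·222) / (12.4 + w) = 201.
So w = (201·12.4 − 1990.2)/(222 − 201) = 502.2/21 ≈ 23.91.

w ≈ 23.9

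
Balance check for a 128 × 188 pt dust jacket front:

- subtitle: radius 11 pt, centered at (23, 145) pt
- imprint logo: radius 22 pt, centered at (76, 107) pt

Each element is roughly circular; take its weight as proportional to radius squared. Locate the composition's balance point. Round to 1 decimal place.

r² weights: subtitle 11² = 121, imprint logo 22² = 484. Total = 605.
Σw·x = 121·23 + 484·76 = 39567, so x̄ = 39567/605 ≈ 65.40.
Σw·y = 121·145 + 484·107 = 69333, so ȳ = 69333/605 ≈ 114.60.

(65.4, 114.6)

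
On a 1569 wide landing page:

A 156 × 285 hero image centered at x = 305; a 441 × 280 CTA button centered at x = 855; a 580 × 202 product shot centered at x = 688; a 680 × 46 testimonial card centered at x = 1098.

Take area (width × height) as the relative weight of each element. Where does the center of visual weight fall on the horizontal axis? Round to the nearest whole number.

Areas → weights: hero image 156·285 = 44460, CTA button 441·280 = 123480, product shot 580·202 = 117160, testimonial card 680·46 = 31280; Σw = 316380.
x: (44460·305 + 123480·855 + 117160·688 + 31280·1098) / 316380 = 234087220 / 316380 ≈ 739.89

x ≈ 740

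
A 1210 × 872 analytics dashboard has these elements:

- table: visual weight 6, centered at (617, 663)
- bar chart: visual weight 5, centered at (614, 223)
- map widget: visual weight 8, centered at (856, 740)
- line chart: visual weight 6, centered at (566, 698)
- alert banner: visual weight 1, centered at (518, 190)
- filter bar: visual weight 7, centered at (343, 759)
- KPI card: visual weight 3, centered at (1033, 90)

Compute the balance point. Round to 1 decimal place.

(639.8, 582.6)

Σw = 6 + 5 + 8 + 6 + 1 + 7 + 3 = 36.
x: (6·617 + 5·614 + 8·856 + 6·566 + 1·518 + 7·343 + 3·1033) / 36 = 23034 / 36 ≈ 639.83
y: (6·663 + 5·223 + 8·740 + 6·698 + 1·190 + 7·759 + 3·90) / 36 = 20974 / 36 ≈ 582.61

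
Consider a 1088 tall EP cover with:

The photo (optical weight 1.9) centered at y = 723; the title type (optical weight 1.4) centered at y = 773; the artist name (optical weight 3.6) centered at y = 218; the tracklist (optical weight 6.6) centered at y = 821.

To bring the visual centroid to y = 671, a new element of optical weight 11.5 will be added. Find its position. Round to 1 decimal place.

New total weight: (1.9 + 1.4 + 3.6 + 6.6) + 11.5 = 25.0.
y: need Σw·y = 25.0·671 = 16775.0. Existing = 1.9·723 + 1.4·773 + 3.6·218 + 6.6·821 = 8659.3. Remainder 8115.7 / 11.5 ≈ 705.71.

y ≈ 705.7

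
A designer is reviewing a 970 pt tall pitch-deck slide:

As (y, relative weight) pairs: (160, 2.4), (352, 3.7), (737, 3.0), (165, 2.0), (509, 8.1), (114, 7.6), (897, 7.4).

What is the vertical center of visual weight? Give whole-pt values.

y ≈ 464

Total weight = 2.4 + 3.7 + 3.0 + 2.0 + 8.1 + 7.6 + 7.4 = 34.2.
Σw·y = 2.4·160 + 3.7·352 + 3.0·737 + 2.0·165 + 8.1·509 + 7.6·114 + 7.4·897 = 15854.5, so ȳ = 15854.5/34.2 ≈ 463.58.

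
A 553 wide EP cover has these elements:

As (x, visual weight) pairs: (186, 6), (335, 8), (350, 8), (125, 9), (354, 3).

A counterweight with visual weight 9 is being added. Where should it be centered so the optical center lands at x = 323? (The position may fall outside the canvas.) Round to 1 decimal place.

x ≈ 567.3

With the counterweight, Σw becomes 6 + 8 + 8 + 9 + 3 + 9 = 43.
x: need Σw·x = 43·323 = 13889. Existing = 6·186 + 8·335 + 8·350 + 9·125 + 3·354 = 8783. Remainder 5106 / 9 ≈ 567.33.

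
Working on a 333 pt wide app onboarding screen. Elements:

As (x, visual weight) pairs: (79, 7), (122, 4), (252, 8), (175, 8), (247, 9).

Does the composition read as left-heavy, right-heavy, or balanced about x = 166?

Total weight = 7 + 4 + 8 + 8 + 9 = 36.
Σw·x = 7·79 + 4·122 + 8·252 + 8·175 + 9·247 = 6680, so x̄ = 6680/36 ≈ 185.56.
Since 185.6 is right of 166, the composition reads right-heavy.

right-heavy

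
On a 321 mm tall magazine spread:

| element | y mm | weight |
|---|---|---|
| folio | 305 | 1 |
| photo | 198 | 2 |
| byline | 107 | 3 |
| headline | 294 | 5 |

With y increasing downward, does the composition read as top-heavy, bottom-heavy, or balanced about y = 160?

bottom-heavy

Weights sum to 1 + 2 + 3 + 5 = 11.
y-moment: 1·305 + 2·198 + 3·107 + 5·294 = 2492; centroid 2492/11 ≈ 226.55.
Since 226.5 is below (larger y than) 160, the composition reads bottom-heavy.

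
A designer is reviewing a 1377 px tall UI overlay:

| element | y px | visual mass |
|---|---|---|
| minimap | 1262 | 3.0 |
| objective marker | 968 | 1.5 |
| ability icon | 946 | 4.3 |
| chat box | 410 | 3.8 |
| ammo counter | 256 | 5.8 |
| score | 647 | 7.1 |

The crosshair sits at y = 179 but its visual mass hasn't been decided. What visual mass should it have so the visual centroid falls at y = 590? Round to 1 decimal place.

Known weights sum to 3.0 + 1.5 + 4.3 + 3.8 + 5.8 + 7.1 = 25.5; their moment is 3.0·1262 + 1.5·968 + 4.3·946 + 3.8·410 + 5.8·256 + 7.1·647 = 16942.3.
Balance at y = 590 requires (16942.3 + w·179) / (25.5 + w) = 590.
Rearranging, w·(179 − 590) = 590·25.5 − 16942.3 = -1897.3, so w ≈ -1897.3/-411 = 4.62.

w ≈ 4.6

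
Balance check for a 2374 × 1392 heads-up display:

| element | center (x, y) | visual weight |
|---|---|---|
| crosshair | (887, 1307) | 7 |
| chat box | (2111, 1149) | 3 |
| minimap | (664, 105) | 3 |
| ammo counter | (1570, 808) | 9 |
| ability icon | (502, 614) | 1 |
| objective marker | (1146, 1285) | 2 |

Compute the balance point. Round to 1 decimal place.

Total weight = 7 + 3 + 3 + 9 + 1 + 2 = 25.
x: (7·887 + 3·2111 + 3·664 + 9·1570 + 1·502 + 2·1146) / 25 = 31458 / 25 ≈ 1258.32
y: (7·1307 + 3·1149 + 3·105 + 9·808 + 1·614 + 2·1285) / 25 = 23367 / 25 ≈ 934.68

(1258.3, 934.7)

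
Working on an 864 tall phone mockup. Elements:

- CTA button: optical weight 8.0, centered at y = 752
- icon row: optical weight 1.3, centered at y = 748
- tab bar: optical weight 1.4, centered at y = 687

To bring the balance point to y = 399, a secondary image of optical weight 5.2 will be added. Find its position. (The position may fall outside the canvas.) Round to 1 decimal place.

With the secondary image, Σw becomes 8.0 + 1.3 + 1.4 + 5.2 = 15.9.
y: target moment 15.9×399 = 6344.1; current 8.0·752 + 1.3·748 + 1.4·687 = 7950.2; the secondary image supplies -1606.1, so y = -1606.1/5.2 ≈ -308.87.

y ≈ -308.9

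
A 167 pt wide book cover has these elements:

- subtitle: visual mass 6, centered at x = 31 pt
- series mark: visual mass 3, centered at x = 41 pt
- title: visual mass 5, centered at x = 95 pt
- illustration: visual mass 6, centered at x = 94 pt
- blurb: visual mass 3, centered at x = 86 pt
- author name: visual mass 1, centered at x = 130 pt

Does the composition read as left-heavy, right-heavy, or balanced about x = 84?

left-heavy

Σw = 6 + 3 + 5 + 6 + 3 + 1 = 24.
Σw·x = 6·31 + 3·41 + 5·95 + 6·94 + 3·86 + 1·130 = 1736, so x̄ = 1736/24 ≈ 72.33.
72.3 lies left of the midline 84, so the layout is left-heavy.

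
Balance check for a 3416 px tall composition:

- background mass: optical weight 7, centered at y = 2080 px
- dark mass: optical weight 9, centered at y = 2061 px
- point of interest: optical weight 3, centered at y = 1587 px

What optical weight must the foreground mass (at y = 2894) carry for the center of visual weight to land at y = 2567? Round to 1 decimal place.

Fixed elements: Σw = 7 + 9 + 3 = 19, Σw·y = 7·2080 + 9·2061 + 3·1587 = 37870.
Set Σw·y/Σw = 2567: (37870 + 2894w) = 2567·(19 + w).
Solving: w = (2567·19 − 37870) / (2894 − 2567) = 10903 / 327 ≈ 33.34.

w ≈ 33.3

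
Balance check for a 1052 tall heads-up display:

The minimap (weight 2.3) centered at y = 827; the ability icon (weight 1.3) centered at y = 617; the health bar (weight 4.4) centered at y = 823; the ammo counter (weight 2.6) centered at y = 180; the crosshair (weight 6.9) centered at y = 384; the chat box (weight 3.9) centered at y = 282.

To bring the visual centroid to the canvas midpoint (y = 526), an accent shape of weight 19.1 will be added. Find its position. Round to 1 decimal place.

New total weight: (2.3 + 1.3 + 4.4 + 2.6 + 6.9 + 3.9) + 19.1 = 40.5.
Along y: (10542.8 + 19.1·y) / 40.5 = 526 (existing moment 2.3·827 + 1.3·617 + 4.4·823 + 2.6·180 + 6.9·384 + 3.9·282 = 10542.8) ⇒ y = (21303.0 − 10542.8) / 19.1 ≈ 563.36.

y ≈ 563.4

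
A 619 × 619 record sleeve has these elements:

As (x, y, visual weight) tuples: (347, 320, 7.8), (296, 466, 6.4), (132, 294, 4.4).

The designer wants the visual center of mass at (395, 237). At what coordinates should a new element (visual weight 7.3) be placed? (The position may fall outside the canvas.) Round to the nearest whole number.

With the new element, Σw becomes 7.8 + 6.4 + 4.4 + 7.3 = 25.9.
x: target moment 25.9×395 = 10230.5; current 7.8·347 + 6.4·296 + 4.4·132 = 5181.8; the new element supplies 5048.7, so x = 5048.7/7.3 ≈ 691.60.
y: target moment 25.9×237 = 6138.3; current 7.8·320 + 6.4·466 + 4.4·294 = 6772.0; the new element supplies -633.7, so y = -633.7/7.3 ≈ -86.81.

(692, -87)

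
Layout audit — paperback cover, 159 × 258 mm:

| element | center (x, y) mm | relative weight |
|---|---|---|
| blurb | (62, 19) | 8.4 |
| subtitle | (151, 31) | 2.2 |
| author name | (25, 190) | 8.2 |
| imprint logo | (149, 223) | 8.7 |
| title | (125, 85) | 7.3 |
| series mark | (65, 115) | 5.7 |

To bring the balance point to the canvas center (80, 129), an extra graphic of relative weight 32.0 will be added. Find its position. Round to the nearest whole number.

New total weight: (8.4 + 2.2 + 8.2 + 8.7 + 7.3 + 5.7) + 32.0 = 72.5.
x: need Σw·x = 72.5·80 = 5800.0. Existing = 8.4·62 + 2.2·151 + 8.2·25 + 8.7·149 + 7.3·125 + 5.7·65 = 3637.3. Remainder 2162.7 / 32.0 ≈ 67.58.
y: need Σw·y = 72.5·129 = 9352.5. Existing = 8.4·19 + 2.2·31 + 8.2·190 + 8.7·223 + 7.3·85 + 5.7·115 = 5001.9. Remainder 4350.6 / 32.0 ≈ 135.96.

(68, 136)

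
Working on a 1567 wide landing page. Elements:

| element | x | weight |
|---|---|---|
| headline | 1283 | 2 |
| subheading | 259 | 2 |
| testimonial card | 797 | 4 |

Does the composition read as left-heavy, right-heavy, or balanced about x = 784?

Σw = 2 + 2 + 4 = 8.
Σw·x = 2·1283 + 2·259 + 4·797 = 6272, so x̄ = 6272/8 ≈ 784.00.
That equals the midline 784 — balanced.

balanced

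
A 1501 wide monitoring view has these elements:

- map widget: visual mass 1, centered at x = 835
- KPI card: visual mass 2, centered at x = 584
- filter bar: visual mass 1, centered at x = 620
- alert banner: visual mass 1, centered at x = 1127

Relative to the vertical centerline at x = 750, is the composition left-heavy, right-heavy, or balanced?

Σw = 1 + 2 + 1 + 1 = 5.
Σw·x = 1·835 + 2·584 + 1·620 + 1·1127 = 3750, so x̄ = 3750/5 ≈ 750.00.
750.00 = 750 exactly: balanced.

balanced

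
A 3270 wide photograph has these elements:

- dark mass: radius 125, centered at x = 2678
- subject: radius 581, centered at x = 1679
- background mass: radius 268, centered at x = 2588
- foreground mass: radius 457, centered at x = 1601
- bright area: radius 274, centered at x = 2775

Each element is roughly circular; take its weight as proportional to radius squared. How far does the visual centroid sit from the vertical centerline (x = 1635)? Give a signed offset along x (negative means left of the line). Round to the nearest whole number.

r² weights: dark mass 125² = 15625, subject 581² = 337561, background mass 268² = 71824, foreground mass 457² = 208849, bright area 274² = 75076. Total = 708935.
Σw·x = 15625·2678 + 337561·1679 + 71824·2588 + 208849·1601 + 75076·2775 = 1337192330, so x̄ = 1337192330/708935 ≈ 1886.20.
Difference: 1886.20 − 1635 ≈ 251.20.

≈ 251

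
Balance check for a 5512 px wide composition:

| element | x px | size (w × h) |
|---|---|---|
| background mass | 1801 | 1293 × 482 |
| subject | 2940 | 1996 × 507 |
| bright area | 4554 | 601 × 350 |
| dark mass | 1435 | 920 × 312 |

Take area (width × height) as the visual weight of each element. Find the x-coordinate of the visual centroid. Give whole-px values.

x ≈ 2564

Areas: background mass 1293·482 = 623226, subject 1996·507 = 1011972, bright area 601·350 = 210350, dark mass 920·312 = 287040. Total weight = 2132588.
Σw·x = 623226·1801 + 1011972·2940 + 210350·4554 + 287040·1435 = 5467464006, so x̄ = 5467464006/2132588 ≈ 2563.77.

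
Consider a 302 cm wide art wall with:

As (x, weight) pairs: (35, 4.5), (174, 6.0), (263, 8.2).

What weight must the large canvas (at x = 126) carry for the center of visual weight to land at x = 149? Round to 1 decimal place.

w ≈ 24.9

Existing Σw = 18.7 (4.5 + 6.0 + 8.2); existing moment 4.5·35 + 6.0·174 + 8.2·263 = 3358.1.
Balance at x = 149 requires (3358.1 + w·126) / (18.7 + w) = 149.
Rearranging, w·(126 − 149) = 149·18.7 − 3358.1 = -571.8, so w ≈ -571.8/-23 = 24.86.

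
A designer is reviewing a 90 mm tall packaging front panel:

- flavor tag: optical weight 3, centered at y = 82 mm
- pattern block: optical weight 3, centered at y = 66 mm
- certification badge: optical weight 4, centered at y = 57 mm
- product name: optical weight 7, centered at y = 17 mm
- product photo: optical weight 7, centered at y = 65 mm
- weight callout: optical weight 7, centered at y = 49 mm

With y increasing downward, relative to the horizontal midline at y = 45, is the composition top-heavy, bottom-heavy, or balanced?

bottom-heavy

Total weight = 3 + 3 + 4 + 7 + 7 + 7 = 31.
y: moment 1589 / weight 31 ≈ 51.26
51.3 vs midline 45 → bottom-heavy.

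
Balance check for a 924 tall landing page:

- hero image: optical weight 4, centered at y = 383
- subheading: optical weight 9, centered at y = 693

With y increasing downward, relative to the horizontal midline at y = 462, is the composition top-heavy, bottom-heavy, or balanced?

bottom-heavy

Total weight = 4 + 9 = 13.
y-moment: 4·383 + 9·693 = 7769; centroid 7769/13 ≈ 597.62.
597.6 vs midline 462 → bottom-heavy.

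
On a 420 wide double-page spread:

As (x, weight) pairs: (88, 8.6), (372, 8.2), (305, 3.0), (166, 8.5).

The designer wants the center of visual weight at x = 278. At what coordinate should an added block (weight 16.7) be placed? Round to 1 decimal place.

New total weight: (8.6 + 8.2 + 3.0 + 8.5) + 16.7 = 45.0.
x: target moment 45.0×278 = 12510.0; current 8.6·88 + 8.2·372 + 3.0·305 + 8.5·166 = 6133.2; the added block supplies 6376.8, so x = 6376.8/16.7 ≈ 381.84.

x ≈ 381.8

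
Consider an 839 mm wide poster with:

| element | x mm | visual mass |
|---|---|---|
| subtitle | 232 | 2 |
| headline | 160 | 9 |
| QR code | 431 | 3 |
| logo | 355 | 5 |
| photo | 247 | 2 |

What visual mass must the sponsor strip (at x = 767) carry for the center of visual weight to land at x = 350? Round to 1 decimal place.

Fixed elements: Σw = 2 + 9 + 3 + 5 + 2 = 21, Σw·x = 2·232 + 9·160 + 3·431 + 5·355 + 2·247 = 5466.
Balance at x = 350 requires (5466 + w·767) / (21 + w) = 350.
Solving: w = (350·21 − 5466) / (767 − 350) = 1884 / 417 ≈ 4.52.

w ≈ 4.5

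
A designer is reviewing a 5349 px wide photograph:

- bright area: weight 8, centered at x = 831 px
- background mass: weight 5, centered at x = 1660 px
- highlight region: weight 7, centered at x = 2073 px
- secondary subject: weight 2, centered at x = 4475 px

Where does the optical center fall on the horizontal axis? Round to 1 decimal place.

x ≈ 1745.9

Total weight = 8 + 5 + 7 + 2 = 22.
x: (8·831 + 5·1660 + 7·2073 + 2·4475) / 22 = 38409 / 22 ≈ 1745.86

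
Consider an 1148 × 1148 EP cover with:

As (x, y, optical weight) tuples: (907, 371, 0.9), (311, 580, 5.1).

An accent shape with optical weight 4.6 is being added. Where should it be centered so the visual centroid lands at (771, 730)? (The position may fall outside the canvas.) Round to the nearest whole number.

With the accent shape, Σw becomes 0.9 + 5.1 + 4.6 = 10.6.
x: need Σw·x = 10.6·771 = 8172.6. Existing = 0.9·907 + 5.1·311 = 2402.4. Remainder 5770.2 / 4.6 ≈ 1254.39.
y: need Σw·y = 10.6·730 = 7738.0. Existing = 0.9·371 + 5.1·580 = 3291.9. Remainder 4446.1 / 4.6 ≈ 966.54.

(1254, 967)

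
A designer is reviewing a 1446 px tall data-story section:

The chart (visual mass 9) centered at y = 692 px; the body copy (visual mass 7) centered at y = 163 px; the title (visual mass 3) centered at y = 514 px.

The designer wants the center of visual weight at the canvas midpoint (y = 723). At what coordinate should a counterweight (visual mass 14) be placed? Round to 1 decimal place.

y ≈ 1067.7

New total weight: (9 + 7 + 3) + 14 = 33.
y: need Σw·y = 33·723 = 23859. Existing = 9·692 + 7·163 + 3·514 = 8911. Remainder 14948 / 14 ≈ 1067.71.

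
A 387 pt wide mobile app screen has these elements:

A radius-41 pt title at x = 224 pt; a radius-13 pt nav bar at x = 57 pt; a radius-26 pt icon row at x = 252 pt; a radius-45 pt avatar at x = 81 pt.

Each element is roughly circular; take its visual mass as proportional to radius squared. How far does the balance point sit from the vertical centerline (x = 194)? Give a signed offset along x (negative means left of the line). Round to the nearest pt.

r² weights: title 41² = 1681, nav bar 13² = 169, icon row 26² = 676, avatar 45² = 2025. Total = 4551.
x: (1681·224 + 169·57 + 676·252 + 2025·81) / 4551 = 720554 / 4551 ≈ 158.33
Offset from x = 194: 158.33 − 194 ≈ -35.67.

≈ -36 pt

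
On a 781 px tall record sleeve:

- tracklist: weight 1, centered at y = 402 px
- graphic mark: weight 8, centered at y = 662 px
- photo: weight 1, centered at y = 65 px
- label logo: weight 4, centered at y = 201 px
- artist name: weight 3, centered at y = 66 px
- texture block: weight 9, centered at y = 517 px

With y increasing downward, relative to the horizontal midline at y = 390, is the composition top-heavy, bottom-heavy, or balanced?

Weights sum to 1 + 8 + 1 + 4 + 3 + 9 = 26.
y-moment: 1·402 + 8·662 + 1·65 + 4·201 + 3·66 + 9·517 = 11418; centroid 11418/26 ≈ 439.15.
439.2 lies below (larger y than) the midline 390, so the layout is bottom-heavy.

bottom-heavy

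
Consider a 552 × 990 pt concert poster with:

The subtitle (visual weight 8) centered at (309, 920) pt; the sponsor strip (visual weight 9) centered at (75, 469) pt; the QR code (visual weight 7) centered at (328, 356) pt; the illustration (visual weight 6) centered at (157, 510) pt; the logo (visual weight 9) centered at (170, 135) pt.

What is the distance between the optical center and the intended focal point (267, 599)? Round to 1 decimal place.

≈ 143.6 pt

Σw = 8 + 9 + 7 + 6 + 9 = 39.
x: (8·309 + 9·75 + 7·328 + 6·157 + 9·170) / 39 = 7915 / 39 ≈ 202.95
y: (8·920 + 9·469 + 7·356 + 6·510 + 9·135) / 39 = 18348 / 39 ≈ 470.46
Relative to (267, 599): Δ = (-64.05, -128.54); |Δ| = √(-64.05² + -128.54²) ≈ 143.61.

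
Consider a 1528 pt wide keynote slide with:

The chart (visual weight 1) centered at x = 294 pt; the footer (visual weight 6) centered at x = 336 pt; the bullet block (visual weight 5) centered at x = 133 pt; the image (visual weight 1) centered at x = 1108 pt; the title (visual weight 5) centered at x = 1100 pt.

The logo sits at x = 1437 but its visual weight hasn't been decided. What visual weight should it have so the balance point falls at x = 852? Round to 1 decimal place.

Known weights sum to 1 + 6 + 5 + 1 + 5 = 18; their moment is 1·294 + 6·336 + 5·133 + 1·1108 + 5·1100 = 9583.
Balance at x = 852 requires (9583 + w·1437) / (18 + w) = 852.
Rearranging, w·(1437 − 852) = 852·18 − 9583 = 5753, so w ≈ 5753/585 = 9.83.

w ≈ 9.8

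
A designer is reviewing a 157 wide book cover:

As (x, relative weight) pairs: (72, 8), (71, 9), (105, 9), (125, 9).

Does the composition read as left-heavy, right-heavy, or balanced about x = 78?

right-heavy

Weights sum to 8 + 9 + 9 + 9 = 35.
x-moment: 8·72 + 9·71 + 9·105 + 9·125 = 3285; centroid 3285/35 ≈ 93.86.
Since 93.9 is right of 78, the composition reads right-heavy.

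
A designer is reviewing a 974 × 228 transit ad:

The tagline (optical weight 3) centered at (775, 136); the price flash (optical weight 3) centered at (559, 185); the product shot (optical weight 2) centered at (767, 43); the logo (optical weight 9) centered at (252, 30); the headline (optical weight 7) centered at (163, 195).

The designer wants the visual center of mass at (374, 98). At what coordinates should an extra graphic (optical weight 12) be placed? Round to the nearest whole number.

After adding the extra graphic, total weight = 3 + 3 + 2 + 9 + 7 + 12 = 36.
x: target moment 36×374 = 13464; current 3·775 + 3·559 + 2·767 + 9·252 + 7·163 = 8945; the extra graphic supplies 4519, so x = 4519/12 ≈ 376.58.
y: target moment 36×98 = 3528; current 3·136 + 3·185 + 2·43 + 9·30 + 7·195 = 2684; the extra graphic supplies 844, so y = 844/12 ≈ 70.33.

(377, 70)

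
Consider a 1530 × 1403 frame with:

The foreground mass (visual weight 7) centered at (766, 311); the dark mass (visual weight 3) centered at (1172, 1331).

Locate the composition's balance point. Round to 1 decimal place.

Total weight = 7 + 3 = 10.
x: (7·766 + 3·1172) / 10 = 8878 / 10 ≈ 887.80
y: (7·311 + 3·1331) / 10 = 6170 / 10 ≈ 617.00

(887.8, 617.0)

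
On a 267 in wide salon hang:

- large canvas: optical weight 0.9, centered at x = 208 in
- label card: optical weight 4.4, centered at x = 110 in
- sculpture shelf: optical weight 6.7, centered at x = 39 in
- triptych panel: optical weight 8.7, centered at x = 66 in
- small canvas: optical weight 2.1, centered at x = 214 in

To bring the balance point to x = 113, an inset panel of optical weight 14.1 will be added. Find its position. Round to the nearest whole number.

x ≈ 157

With the inset panel, Σw becomes 0.9 + 4.4 + 6.7 + 8.7 + 2.1 + 14.1 = 36.9.
x: need Σw·x = 36.9·113 = 4169.7. Existing = 0.9·208 + 4.4·110 + 6.7·39 + 8.7·66 + 2.1·214 = 1956.1. Remainder 2213.6 / 14.1 ≈ 156.99.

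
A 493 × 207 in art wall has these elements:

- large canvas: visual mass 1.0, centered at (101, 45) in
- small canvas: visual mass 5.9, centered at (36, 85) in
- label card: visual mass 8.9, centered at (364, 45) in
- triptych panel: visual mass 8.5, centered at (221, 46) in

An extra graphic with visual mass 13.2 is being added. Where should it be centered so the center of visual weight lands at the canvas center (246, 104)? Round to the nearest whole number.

(287, 194)

New total weight: (1.0 + 5.9 + 8.9 + 8.5) + 13.2 = 37.5.
x: target moment 37.5×246 = 9225.0; current 1.0·101 + 5.9·36 + 8.9·364 + 8.5·221 = 5431.5; the extra graphic supplies 3793.5, so x = 3793.5/13.2 ≈ 287.39.
y: target moment 37.5×104 = 3900.0; current 1.0·45 + 5.9·85 + 8.9·45 + 8.5·46 = 1338.0; the extra graphic supplies 2562.0, so y = 2562.0/13.2 ≈ 194.09.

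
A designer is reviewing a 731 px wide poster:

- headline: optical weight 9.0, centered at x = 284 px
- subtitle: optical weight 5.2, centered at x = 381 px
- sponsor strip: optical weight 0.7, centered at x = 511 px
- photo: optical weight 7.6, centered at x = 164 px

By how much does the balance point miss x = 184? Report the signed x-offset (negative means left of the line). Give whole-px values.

≈ 89 px

Σw = 9.0 + 5.2 + 0.7 + 7.6 = 22.5.
x: (9.0·284 + 5.2·381 + 0.7·511 + 7.6·164) / 22.5 = 6141.3 / 22.5 ≈ 272.95
Offset from x = 184: 272.95 − 184 ≈ 88.95.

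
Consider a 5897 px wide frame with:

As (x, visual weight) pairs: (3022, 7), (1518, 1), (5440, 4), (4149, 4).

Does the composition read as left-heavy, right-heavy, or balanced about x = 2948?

Σw = 7 + 1 + 4 + 4 = 16.
x-moment: 7·3022 + 1·1518 + 4·5440 + 4·4149 = 61028; centroid 61028/16 ≈ 3814.25.
3814.2 vs midline 2948 → right-heavy.

right-heavy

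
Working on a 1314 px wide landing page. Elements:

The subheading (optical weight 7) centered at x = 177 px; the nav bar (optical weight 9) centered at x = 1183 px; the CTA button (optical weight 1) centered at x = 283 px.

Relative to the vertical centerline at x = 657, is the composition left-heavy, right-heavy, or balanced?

right-heavy

Weights sum to 7 + 9 + 1 = 17.
x-moment: 7·177 + 9·1183 + 1·283 = 12169; centroid 12169/17 ≈ 715.82.
715.8 lies right of the midline 657, so the layout is right-heavy.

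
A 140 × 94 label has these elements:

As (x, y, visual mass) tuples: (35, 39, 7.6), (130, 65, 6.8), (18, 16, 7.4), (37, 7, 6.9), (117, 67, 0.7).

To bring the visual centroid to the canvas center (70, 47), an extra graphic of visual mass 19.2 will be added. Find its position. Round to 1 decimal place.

(92.8, 69.4)

New total weight: (7.6 + 6.8 + 7.4 + 6.9 + 0.7) + 19.2 = 48.6.
Along x: (1620.4 + 19.2·x) / 48.6 = 70 (existing moment 7.6·35 + 6.8·130 + 7.4·18 + 6.9·37 + 0.7·117 = 1620.4) ⇒ x = (3402.0 − 1620.4) / 19.2 ≈ 92.79.
Along y: (952.0 + 19.2·y) / 48.6 = 47 (existing moment 7.6·39 + 6.8·65 + 7.4·16 + 6.9·7 + 0.7·67 = 952.0) ⇒ y = (2284.2 − 952.0) / 19.2 ≈ 69.39.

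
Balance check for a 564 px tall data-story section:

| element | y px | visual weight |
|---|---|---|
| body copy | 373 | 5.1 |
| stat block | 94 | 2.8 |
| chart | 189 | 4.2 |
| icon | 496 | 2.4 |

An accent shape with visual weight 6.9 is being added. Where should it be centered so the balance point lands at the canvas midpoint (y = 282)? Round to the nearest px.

y ≈ 273

New total weight: (5.1 + 2.8 + 4.2 + 2.4) + 6.9 = 21.4.
Along y: (4149.7 + 6.9·y) / 21.4 = 282 (existing moment 5.1·373 + 2.8·94 + 4.2·189 + 2.4·496 = 4149.7) ⇒ y = (6034.8 − 4149.7) / 6.9 ≈ 273.20.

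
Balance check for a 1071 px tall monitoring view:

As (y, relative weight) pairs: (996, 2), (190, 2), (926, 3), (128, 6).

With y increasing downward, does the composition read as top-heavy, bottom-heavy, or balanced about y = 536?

top-heavy

Σw = 2 + 2 + 3 + 6 = 13.
y-moment: 2·996 + 2·190 + 3·926 + 6·128 = 5918; centroid 5918/13 ≈ 455.23.
455.2 lies above (smaller y than) the midline 536, so the layout is top-heavy.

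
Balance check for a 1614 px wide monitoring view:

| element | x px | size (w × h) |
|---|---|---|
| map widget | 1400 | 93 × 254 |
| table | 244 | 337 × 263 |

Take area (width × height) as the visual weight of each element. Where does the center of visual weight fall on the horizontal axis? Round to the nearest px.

Areas: map widget 93·254 = 23622, table 337·263 = 88631. Total weight = 112253.
x-moment: 23622·1400 + 88631·244 = 54696764; centroid 54696764/112253 ≈ 487.26.

x ≈ 487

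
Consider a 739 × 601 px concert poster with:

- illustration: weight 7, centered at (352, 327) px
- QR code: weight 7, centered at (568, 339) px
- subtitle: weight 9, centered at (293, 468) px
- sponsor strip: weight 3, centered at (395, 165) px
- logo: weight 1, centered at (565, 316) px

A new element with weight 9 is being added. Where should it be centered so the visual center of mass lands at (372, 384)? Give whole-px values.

New total weight: (7 + 7 + 9 + 3 + 1) + 9 = 36.
Along x: (10827 + 9·x) / 36 = 372 (existing moment 7·352 + 7·568 + 9·293 + 3·395 + 1·565 = 10827) ⇒ x = (13392 − 10827) / 9 ≈ 285.00.
Along y: (9685 + 9·y) / 36 = 384 (existing moment 7·327 + 7·339 + 9·468 + 3·165 + 1·316 = 9685) ⇒ y = (13824 − 9685) / 9 ≈ 459.89.

(285, 460)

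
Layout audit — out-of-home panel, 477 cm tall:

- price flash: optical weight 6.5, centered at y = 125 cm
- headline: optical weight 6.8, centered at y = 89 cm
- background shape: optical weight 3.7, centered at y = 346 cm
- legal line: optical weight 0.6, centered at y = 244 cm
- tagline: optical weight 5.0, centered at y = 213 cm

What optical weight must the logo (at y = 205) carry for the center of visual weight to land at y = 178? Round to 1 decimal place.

Known weights sum to 6.5 + 6.8 + 3.7 + 0.6 + 5.0 = 22.6; their moment is 6.5·125 + 6.8·89 + 3.7·346 + 0.6·244 + 5.0·213 = 3909.3.
Balance at y = 178 requires (3909.3 + w·205) / (22.6 + w) = 178.
Solving: w = (178·22.6 − 3909.3) / (205 − 178) = 113.5 / 27 ≈ 4.20.

w ≈ 4.2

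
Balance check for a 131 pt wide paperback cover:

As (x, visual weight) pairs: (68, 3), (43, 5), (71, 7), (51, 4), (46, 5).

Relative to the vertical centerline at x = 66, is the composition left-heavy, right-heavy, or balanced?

left-heavy

Total weight = 3 + 5 + 7 + 4 + 5 = 24.
x: (3·68 + 5·43 + 7·71 + 4·51 + 5·46) / 24 = 1350 / 24 ≈ 56.25
56.2 vs midline 66 → left-heavy.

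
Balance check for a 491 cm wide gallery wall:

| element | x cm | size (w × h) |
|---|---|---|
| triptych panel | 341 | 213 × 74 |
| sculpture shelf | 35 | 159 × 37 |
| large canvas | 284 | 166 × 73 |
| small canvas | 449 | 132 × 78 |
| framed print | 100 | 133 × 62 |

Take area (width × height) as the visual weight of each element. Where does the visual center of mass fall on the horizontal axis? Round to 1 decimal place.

x ≈ 276.6

Taking area as weight: triptych panel 213·74 = 15762, sculpture shelf 159·37 = 5883, large canvas 166·73 = 12118, small canvas 132·78 = 10296, framed print 133·62 = 8246. Sum 52305.
x-moment: 15762·341 + 5883·35 + 12118·284 + 10296·449 + 8246·100 = 14469763; centroid 14469763/52305 ≈ 276.64.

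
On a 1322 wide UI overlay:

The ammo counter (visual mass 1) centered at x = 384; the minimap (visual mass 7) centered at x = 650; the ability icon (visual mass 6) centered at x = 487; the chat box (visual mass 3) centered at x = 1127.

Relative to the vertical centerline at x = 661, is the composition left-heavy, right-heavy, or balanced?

balanced

Σw = 1 + 7 + 6 + 3 = 17.
x-moment: 1·384 + 7·650 + 6·487 + 3·1127 = 11237; centroid 11237/17 ≈ 661.00.
661.00 = 661 exactly: balanced.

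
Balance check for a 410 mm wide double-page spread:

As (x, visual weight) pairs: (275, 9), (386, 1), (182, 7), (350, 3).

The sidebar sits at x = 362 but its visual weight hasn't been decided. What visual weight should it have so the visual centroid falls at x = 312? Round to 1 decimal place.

w ≈ 21.1

Known weights sum to 9 + 1 + 7 + 3 = 20; their moment is 9·275 + 1·386 + 7·182 + 3·350 = 5185.
Set Σw·x/Σw = 312: (5185 + 362w) = 312·(20 + w).
Rearranging, w·(362 − 312) = 312·20 − 5185 = 1055, so w ≈ 1055/50 = 21.10.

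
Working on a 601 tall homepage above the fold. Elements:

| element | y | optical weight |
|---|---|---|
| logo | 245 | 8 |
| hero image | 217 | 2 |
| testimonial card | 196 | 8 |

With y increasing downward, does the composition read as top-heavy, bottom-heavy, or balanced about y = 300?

top-heavy

Total weight = 8 + 2 + 8 = 18.
Σw·y = 8·245 + 2·217 + 8·196 = 3962, so ȳ = 3962/18 ≈ 220.11.
220.1 vs midline 300 → top-heavy.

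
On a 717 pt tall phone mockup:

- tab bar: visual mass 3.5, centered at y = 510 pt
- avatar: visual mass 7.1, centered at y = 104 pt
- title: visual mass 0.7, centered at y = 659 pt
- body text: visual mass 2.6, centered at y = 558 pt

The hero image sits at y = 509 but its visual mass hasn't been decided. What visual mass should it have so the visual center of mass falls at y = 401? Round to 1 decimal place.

w ≈ 10.5

Existing Σw = 13.9 (3.5 + 7.1 + 0.7 + 2.6); existing moment 3.5·510 + 7.1·104 + 0.7·659 + 2.6·558 = 4435.5.
Balance at y = 401 requires (4435.5 + w·509) / (13.9 + w) = 401.
Rearranging, w·(509 − 401) = 401·13.9 − 4435.5 = 1138.4, so w ≈ 1138.4/108 = 10.54.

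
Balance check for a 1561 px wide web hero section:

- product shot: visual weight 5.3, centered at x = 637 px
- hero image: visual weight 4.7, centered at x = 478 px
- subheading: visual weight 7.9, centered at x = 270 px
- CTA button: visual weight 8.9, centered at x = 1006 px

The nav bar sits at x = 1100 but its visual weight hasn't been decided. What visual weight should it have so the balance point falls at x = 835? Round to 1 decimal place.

w ≈ 21.4

Fixed elements: Σw = 5.3 + 4.7 + 7.9 + 8.9 = 26.8, Σw·x = 5.3·637 + 4.7·478 + 7.9·270 + 8.9·1006 = 16709.1.
Balance at x = 835 requires (16709.1 + w·1100) / (26.8 + w) = 835.
Rearranging, w·(1100 − 835) = 835·26.8 − 16709.1 = 5668.9, so w ≈ 5668.9/265 = 21.39.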